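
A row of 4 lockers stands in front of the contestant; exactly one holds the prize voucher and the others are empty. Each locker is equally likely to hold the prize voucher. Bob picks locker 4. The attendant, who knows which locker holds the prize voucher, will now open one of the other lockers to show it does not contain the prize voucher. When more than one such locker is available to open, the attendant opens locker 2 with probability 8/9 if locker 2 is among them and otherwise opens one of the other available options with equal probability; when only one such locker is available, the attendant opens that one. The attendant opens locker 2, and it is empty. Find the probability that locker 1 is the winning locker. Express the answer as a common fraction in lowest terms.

Apply Bayes' rule, conditioning on where the prize voucher actually is.
If it is in any of lockers 1, 3, and 4 (prior 1/4 each): locker 2 is available, opened with probability 8/9; weight (1/4)·(8/9) = 2/9 each.
If it is in locker 2 (prior 1/4): the attendant opened locker 2, so this case is ruled out; weight (1/4)·0 = 0.
The weights sum to 2/3.
So P(the prize voucher in locker 1 | the attendant opened locker 2) = (2/9) / (2/3) = 1/3.

1/3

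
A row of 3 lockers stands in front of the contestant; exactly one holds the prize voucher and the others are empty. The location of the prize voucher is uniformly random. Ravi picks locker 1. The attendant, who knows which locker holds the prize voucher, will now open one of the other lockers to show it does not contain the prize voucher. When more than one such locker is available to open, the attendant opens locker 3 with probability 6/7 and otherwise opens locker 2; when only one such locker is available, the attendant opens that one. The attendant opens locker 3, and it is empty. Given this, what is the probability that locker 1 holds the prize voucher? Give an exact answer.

Condition on the true location of the prize voucher.
If it is in locker 1 (prior 1/3): locker 3 is available, opened with probability 6/7; weight (1/3)·(6/7) = 2/7.
If it is in locker 2 (prior 1/3): only locker 3 is available, probability 1; weight (1/3)·1 = 1/3.
If it is in locker 3 (prior 1/3): the attendant opened locker 3, so this case is ruled out; weight (1/3)·0 = 0.
The weights sum to 13/21.
So P(the prize voucher in locker 1 | the attendant opened locker 3) = (2/7) / (13/21) = 6/13.

6/13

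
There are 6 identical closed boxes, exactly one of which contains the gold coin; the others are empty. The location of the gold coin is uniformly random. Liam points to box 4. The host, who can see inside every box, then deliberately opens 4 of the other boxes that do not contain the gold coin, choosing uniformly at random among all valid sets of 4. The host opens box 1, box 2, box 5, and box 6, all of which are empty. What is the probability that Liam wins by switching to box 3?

Apply Bayes' rule, conditioning on where the gold coin actually is.
If it is in any of boxes 1, 2, 5, and 6 (prior 1/6 each): that box was opened and seen not to hold the prize — ruled out; weight (1/6)·0 = 0 each.
If it is in box 3 (prior 1/6): the host has no choice, probability 1; weight (1/6)·1 = 1/6.
If it is in box 4 (prior 1/6): the host has 5 equally likely choices, so probability 1/5; weight (1/6)·(1/5) = 1/30.
The weights sum to 1/5.
So P(the gold coin in box 3 | the host opened box 1, box 2, box 5, and box 6) = (1/6) / (1/5) = 5/6.

5/6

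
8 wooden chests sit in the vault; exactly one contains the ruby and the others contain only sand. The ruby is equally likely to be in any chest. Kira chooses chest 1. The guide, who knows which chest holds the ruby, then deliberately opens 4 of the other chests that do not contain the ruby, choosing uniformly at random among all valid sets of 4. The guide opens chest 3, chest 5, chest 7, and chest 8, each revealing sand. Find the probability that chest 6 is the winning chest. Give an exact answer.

Consider each possible location of the ruby in turn.
If it is in chest 1 (prior 1/8): the guide has 35 equally likely choices, so probability 1/35; weight (1/8)·(1/35) = 1/280.
If it is in any of chests 2, 4, and 6 (prior 1/8 each): the guide has 15 equally likely choices, so probability 1/15; weight (1/8)·(1/15) = 1/120 each.
If it is in any of chests 3, 5, 7, and 8 (prior 1/8 each): that chest was opened and seen not to hold the prize — ruled out; weight (1/8)·0 = 0 each.
The weights sum to 1/35.
So P(the ruby in chest 6 | the guide opened chest 3, chest 5, chest 7, and chest 8) = (1/120) / (1/35) = 7/24.

7/24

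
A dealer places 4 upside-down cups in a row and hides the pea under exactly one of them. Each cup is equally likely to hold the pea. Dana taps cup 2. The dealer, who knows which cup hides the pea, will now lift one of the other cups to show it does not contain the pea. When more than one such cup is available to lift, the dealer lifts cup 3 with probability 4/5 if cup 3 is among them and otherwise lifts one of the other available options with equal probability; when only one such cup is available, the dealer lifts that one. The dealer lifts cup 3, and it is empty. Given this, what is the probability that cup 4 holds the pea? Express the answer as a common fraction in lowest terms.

1/3

Consider each possible location of the pea in turn.
If it is under any of cups 1, 2, and 4 (prior 1/4 each): cup 3 is available, opened with probability 4/5; weight (1/4)·(4/5) = 1/5 each.
If it is under cup 3 (prior 1/4): the dealer opened cup 3, so this case is ruled out; weight (1/4)·0 = 0.
The weights sum to 3/5.
So P(the pea under cup 4 | the dealer opened cup 3) = (1/5) / (3/5) = 1/3.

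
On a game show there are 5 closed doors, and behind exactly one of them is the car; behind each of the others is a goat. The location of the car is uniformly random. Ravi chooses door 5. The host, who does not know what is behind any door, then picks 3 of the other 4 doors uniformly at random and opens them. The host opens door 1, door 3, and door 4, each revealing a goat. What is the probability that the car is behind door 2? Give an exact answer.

Apply Bayes' rule, conditioning on where the car actually is.
If it is behind any of doors 1, 3, and 4 (prior 1/5 each): that door was opened and seen not to hold the prize — ruled out; weight (1/5)·0 = 0 each.
If it is behind either of doors 2 and 5 (prior 1/5 each): the host picks exactly this set with probability 1/4 regardless, and none is the prize; weight (1/5)·(1/4) = 1/20 each.
The weights sum to 1/10.
So P(the car behind door 2 | the host opened door 1, door 3, and door 4) = (1/20) / (1/10) = 1/2.

1/2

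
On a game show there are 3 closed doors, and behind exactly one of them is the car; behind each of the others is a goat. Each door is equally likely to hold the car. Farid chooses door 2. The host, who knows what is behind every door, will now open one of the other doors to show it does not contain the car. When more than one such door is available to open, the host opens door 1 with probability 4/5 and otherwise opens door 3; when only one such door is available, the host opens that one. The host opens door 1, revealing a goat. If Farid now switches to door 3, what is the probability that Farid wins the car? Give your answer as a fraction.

Condition on the true location of the car.
If it is behind door 1 (prior 1/3): the host opened door 1, so this case is ruled out; weight (1/3)·0 = 0.
If it is behind door 2 (prior 1/3): door 1 is available, opened with probability 4/5; weight (1/3)·(4/5) = 4/15.
If it is behind door 3 (prior 1/3): only door 1 is available, probability 1; weight (1/3)·1 = 1/3.
The weights sum to 3/5.
So P(the car behind door 3 | the host opened door 1) = (1/3) / (3/5) = 5/9.

5/9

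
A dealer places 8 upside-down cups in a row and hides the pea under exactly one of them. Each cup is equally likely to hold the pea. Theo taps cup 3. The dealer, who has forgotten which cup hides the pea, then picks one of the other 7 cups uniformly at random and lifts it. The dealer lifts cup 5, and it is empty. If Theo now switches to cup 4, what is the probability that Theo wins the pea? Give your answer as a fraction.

1/7

Condition on the true location of the pea.
If it is under any of cups 1, 2, 3, 4, 6, 7, and 8 (prior 1/8 each): the dealer picks cup 5 with probability 1/7 regardless, and it is not the prize; weight (1/8)·(1/7) = 1/56 each.
If it is under cup 5 (prior 1/8): the dealer opened cup 5, so this case is ruled out; weight (1/8)·0 = 0.
The weights sum to 1/8.
So P(the pea under cup 4 | the dealer opened cup 5) = (1/56) / (1/8) = 1/7.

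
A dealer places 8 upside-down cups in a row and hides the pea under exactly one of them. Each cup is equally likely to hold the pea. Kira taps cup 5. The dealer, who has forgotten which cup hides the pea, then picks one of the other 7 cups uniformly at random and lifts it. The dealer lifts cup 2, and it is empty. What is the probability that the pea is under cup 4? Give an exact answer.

1/7

Because the dealer chose which cup to lift without knowing where the pea is, the choice is independent of the prize location. Learning that cup 2 does not hold the pea simply rules out that one location and leaves the remaining 7 cups still equally likely by symmetry.
So P(the pea under cup 4) = 1/7.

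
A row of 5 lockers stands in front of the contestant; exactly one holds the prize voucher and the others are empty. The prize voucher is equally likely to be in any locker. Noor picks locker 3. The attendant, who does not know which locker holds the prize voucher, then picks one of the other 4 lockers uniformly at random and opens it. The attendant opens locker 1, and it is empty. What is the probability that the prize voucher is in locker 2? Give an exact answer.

Apply Bayes' rule, conditioning on where the prize voucher actually is.
If it is in locker 1 (prior 1/5): the attendant opened locker 1, so this case is ruled out; weight (1/5)·0 = 0.
If it is in any of lockers 2, 3, 4, and 5 (prior 1/5 each): the attendant picks locker 1 with probability 1/4 regardless, and it is not the prize; weight (1/5)·(1/4) = 1/20 each.
The weights sum to 1/5.
So P(the prize voucher in locker 2 | the attendant opened locker 1) = (1/20) / (1/5) = 1/4.

1/4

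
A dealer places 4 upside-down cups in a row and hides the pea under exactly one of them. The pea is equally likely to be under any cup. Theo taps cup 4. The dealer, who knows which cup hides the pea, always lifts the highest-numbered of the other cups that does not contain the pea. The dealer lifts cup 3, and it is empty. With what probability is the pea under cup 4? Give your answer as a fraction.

1/3

Apply Bayes' rule, conditioning on where the pea actually is.
If it is under any of cups 1, 2, and 4 (prior 1/4 each): cup 3 is the highest-numbered option available, probability 1; weight (1/4)·1 = 1/4 each.
If it is under cup 3 (prior 1/4): the dealer opened cup 3, so this case is ruled out; weight (1/4)·0 = 0.
The weights sum to 3/4.
So P(the pea under cup 4 | the dealer opened cup 3) = (1/4) / (3/4) = 1/3.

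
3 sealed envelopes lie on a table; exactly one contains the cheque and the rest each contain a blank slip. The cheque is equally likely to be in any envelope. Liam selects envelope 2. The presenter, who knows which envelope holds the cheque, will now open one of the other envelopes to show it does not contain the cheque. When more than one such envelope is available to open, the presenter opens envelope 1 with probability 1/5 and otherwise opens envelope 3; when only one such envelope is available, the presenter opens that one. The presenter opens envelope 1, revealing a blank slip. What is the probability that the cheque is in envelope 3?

Consider each possible location of the cheque in turn.
If it is in envelope 1 (prior 1/3): the presenter opened envelope 1, so this case is ruled out; weight (1/3)·0 = 0.
If it is in envelope 2 (prior 1/3): envelope 1 is available, opened with probability 1/5; weight (1/3)·(1/5) = 1/15.
If it is in envelope 3 (prior 1/3): only envelope 1 is available, probability 1; weight (1/3)·1 = 1/3.
The weights sum to 2/5.
So P(the cheque in envelope 3 | the presenter opened envelope 1) = (1/3) / (2/5) = 5/6.

5/6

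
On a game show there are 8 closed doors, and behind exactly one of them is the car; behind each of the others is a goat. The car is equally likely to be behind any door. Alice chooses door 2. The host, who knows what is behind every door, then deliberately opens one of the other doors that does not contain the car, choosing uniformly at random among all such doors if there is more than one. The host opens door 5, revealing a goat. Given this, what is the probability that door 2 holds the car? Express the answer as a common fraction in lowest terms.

Consider each possible location of the car in turn.
If it is behind any of doors 1, 3, 4, 6, 7, and 8 (prior 1/8 each): the host has 6 equally likely choices, so probability 1/6; weight (1/8)·(1/6) = 1/48 each.
If it is behind door 2 (prior 1/8): the host has 7 equally likely choices, so probability 1/7; weight (1/8)·(1/7) = 1/56.
If it is behind door 5 (prior 1/8): the host opened door 5, so this case is ruled out; weight (1/8)·0 = 0.
The weights sum to 1/7.
So P(the car behind door 2 | the host opened door 5) = (1/56) / (1/7) = 1/8.

1/8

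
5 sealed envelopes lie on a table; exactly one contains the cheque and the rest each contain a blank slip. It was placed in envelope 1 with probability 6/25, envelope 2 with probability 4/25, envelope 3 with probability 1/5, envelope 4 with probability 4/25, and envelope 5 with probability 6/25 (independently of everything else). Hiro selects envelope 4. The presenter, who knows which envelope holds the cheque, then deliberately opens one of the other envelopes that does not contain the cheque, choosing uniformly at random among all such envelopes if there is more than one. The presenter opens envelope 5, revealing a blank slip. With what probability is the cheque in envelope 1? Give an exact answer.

1/3

Consider each possible location of the cheque in turn.
If it is in envelope 1 (prior 6/25): the presenter has 3 equally likely choices, so probability 1/3; weight (6/25)·(1/3) = 2/25.
If it is in envelope 2 (prior 4/25): the presenter has 3 equally likely choices, so probability 1/3; weight (4/25)·(1/3) = 4/75.
If it is in envelope 3 (prior 1/5): the presenter has 3 equally likely choices, so probability 1/3; weight (1/5)·(1/3) = 1/15.
If it is in envelope 4 (prior 4/25): the presenter has 4 equally likely choices, so probability 1/4; weight (4/25)·(1/4) = 1/25.
If it is in envelope 5 (prior 6/25): the presenter opened envelope 5, so this case is ruled out; weight (6/25)·0 = 0.
The weights sum to 6/25.
So P(the cheque in envelope 1 | the presenter opened envelope 5) = (2/25) / (6/25) = 1/3.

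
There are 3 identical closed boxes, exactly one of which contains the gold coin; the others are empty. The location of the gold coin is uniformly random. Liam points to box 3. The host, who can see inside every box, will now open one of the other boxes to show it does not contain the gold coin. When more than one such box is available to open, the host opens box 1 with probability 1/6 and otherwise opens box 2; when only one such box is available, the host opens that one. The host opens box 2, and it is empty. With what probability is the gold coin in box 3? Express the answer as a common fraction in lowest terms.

Condition on the true location of the gold coin.
If it is in box 1 (prior 1/3): only box 2 is available, probability 1; weight (1/3)·1 = 1/3.
If it is in box 2 (prior 1/3): the host opened box 2, so this case is ruled out; weight (1/3)·0 = 0.
If it is in box 3 (prior 1/3): box 1 is available but not opened, probability 5/6; weight (1/3)·(5/6) = 5/18.
The weights sum to 11/18.
So P(the gold coin in box 3 | the host opened box 2) = (5/18) / (11/18) = 5/11.

5/11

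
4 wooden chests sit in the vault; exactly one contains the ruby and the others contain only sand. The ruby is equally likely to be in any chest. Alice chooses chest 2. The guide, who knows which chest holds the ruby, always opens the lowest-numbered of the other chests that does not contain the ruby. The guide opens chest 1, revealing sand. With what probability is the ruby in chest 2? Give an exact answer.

Consider each possible location of the ruby in turn.
If it is in chest 1 (prior 1/4): the guide opened chest 1, so this case is ruled out; weight (1/4)·0 = 0.
If it is in any of chests 2, 3, and 4 (prior 1/4 each): chest 1 is the lowest-numbered option available, probability 1; weight (1/4)·1 = 1/4 each.
The weights sum to 3/4.
So P(the ruby in chest 2 | the guide opened chest 1) = (1/4) / (3/4) = 1/3.

1/3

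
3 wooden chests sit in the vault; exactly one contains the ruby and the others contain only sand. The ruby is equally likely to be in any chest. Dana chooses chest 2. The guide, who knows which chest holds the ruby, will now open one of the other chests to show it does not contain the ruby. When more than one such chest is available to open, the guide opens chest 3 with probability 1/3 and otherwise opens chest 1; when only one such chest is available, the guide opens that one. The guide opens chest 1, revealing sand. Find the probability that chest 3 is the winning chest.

Consider each possible location of the ruby in turn.
If it is in chest 1 (prior 1/3): the guide opened chest 1, so this case is ruled out; weight (1/3)·0 = 0.
If it is in chest 2 (prior 1/3): chest 3 is available but not opened, probability 2/3; weight (1/3)·(2/3) = 2/9.
If it is in chest 3 (prior 1/3): only chest 1 is available, probability 1; weight (1/3)·1 = 1/3.
The weights sum to 5/9.
So P(the ruby in chest 3 | the guide opened chest 1) = (1/3) / (5/9) = 3/5.

3/5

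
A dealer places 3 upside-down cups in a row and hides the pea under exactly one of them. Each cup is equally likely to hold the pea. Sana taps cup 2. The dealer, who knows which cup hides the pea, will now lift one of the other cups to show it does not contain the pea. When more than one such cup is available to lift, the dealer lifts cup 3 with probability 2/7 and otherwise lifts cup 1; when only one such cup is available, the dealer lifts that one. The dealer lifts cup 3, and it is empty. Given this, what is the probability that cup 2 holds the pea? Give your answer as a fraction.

2/9

Consider each possible location of the pea in turn.
If it is under cup 1 (prior 1/3): only cup 3 is available, probability 1; weight (1/3)·1 = 1/3.
If it is under cup 2 (prior 1/3): cup 3 is available, opened with probability 2/7; weight (1/3)·(2/7) = 2/21.
If it is under cup 3 (prior 1/3): the dealer opened cup 3, so this case is ruled out; weight (1/3)·0 = 0.
The weights sum to 3/7.
So P(the pea under cup 2 | the dealer opened cup 3) = (2/21) / (3/7) = 2/9.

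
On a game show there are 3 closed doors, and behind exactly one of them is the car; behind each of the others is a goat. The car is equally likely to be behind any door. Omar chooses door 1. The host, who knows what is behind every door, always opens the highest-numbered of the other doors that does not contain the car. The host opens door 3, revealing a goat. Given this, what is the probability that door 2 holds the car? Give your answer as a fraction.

1/2

Condition on the true location of the car.
If it is behind either of doors 1 and 2 (prior 1/3 each): door 3 is the highest-numbered option available, probability 1; weight (1/3)·1 = 1/3 each.
If it is behind door 3 (prior 1/3): the host opened door 3, so this case is ruled out; weight (1/3)·0 = 0.
The weights sum to 2/3.
So P(the car behind door 2 | the host opened door 3) = (1/3) / (2/3) = 1/2.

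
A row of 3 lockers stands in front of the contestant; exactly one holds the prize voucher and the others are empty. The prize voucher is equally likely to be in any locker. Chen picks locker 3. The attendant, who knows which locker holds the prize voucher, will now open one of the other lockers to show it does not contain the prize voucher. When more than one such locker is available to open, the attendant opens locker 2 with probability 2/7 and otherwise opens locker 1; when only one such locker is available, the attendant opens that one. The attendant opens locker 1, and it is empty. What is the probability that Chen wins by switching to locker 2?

Consider each possible location of the prize voucher in turn.
If it is in locker 1 (prior 1/3): the attendant opened locker 1, so this case is ruled out; weight (1/3)·0 = 0.
If it is in locker 2 (prior 1/3): only locker 1 is available, probability 1; weight (1/3)·1 = 1/3.
If it is in locker 3 (prior 1/3): locker 2 is available but not opened, probability 5/7; weight (1/3)·(5/7) = 5/21.
The weights sum to 4/7.
So P(the prize voucher in locker 2 | the attendant opened locker 1) = (1/3) / (4/7) = 7/12.

7/12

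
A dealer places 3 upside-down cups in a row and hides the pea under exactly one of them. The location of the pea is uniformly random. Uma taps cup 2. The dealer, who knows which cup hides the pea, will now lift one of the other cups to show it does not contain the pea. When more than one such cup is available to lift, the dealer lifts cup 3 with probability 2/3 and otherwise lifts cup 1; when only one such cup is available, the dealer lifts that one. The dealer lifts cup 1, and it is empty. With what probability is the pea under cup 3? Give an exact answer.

3/4

Apply Bayes' rule, conditioning on where the pea actually is.
If it is under cup 1 (prior 1/3): the dealer opened cup 1, so this case is ruled out; weight (1/3)·0 = 0.
If it is under cup 2 (prior 1/3): cup 3 is available but not opened, probability 1/3; weight (1/3)·(1/3) = 1/9.
If it is under cup 3 (prior 1/3): only cup 1 is available, probability 1; weight (1/3)·1 = 1/3.
The weights sum to 4/9.
So P(the pea under cup 3 | the dealer opened cup 1) = (1/3) / (4/9) = 3/4.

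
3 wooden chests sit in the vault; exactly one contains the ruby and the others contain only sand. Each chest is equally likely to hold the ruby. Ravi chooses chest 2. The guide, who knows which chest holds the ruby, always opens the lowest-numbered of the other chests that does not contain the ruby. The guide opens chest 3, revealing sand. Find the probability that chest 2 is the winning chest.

0

Condition on the true location of the ruby.
If it is in chest 1 (prior 1/3): chest 3 is the lowest-numbered option available, probability 1; weight (1/3)·1 = 1/3.
If it is in chest 2 (prior 1/3): the guide would have opened chest 1 instead, probability 0; weight (1/3)·0 = 0.
If it is in chest 3 (prior 1/3): the guide opened chest 3, so this case is ruled out; weight (1/3)·0 = 0.
The weights sum to 1/3.
So P(the ruby in chest 2 | the guide opened chest 3) = 0 / (1/3) = 0.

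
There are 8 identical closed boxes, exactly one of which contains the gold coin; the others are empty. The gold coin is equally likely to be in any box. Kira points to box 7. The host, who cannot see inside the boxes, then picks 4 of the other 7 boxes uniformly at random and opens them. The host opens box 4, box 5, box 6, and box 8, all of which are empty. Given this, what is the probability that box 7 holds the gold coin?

1/4

Apply Bayes' rule, conditioning on where the gold coin actually is.
If it is in any of boxes 1, 2, 3, and 7 (prior 1/8 each): the host picks exactly this set with probability 1/35 regardless, and none is the prize; weight (1/8)·(1/35) = 1/280 each.
If it is in any of boxes 4, 5, 6, and 8 (prior 1/8 each): that box was opened and seen not to hold the prize — ruled out; weight (1/8)·0 = 0 each.
The weights sum to 1/70.
So P(the gold coin in box 7 | the host opened box 4, box 5, box 6, and box 8) = (1/280) / (1/70) = 1/4.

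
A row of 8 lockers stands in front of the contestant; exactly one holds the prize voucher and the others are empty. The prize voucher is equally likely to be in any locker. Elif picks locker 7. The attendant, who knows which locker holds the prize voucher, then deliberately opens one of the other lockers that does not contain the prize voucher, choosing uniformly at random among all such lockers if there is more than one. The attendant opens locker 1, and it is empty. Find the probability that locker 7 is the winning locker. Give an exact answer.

1/8

Condition on the true location of the prize voucher.
If it is in locker 1 (prior 1/8): the attendant opened locker 1, so this case is ruled out; weight (1/8)·0 = 0.
If it is in any of lockers 2, 3, 4, 5, 6, and 8 (prior 1/8 each): the attendant has 6 equally likely choices, so probability 1/6; weight (1/8)·(1/6) = 1/48 each.
If it is in locker 7 (prior 1/8): the attendant has 7 equally likely choices, so probability 1/7; weight (1/8)·(1/7) = 1/56.
The weights sum to 1/7.
So P(the prize voucher in locker 7 | the attendant opened locker 1) = (1/56) / (1/7) = 1/8.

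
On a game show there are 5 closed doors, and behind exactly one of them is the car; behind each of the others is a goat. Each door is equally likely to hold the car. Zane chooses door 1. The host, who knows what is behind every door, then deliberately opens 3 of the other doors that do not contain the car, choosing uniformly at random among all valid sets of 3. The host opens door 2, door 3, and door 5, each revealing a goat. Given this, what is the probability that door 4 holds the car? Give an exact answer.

Consider each possible location of the car in turn.
If it is behind door 1 (prior 1/5): the host has 4 equally likely choices, so probability 1/4; weight (1/5)·(1/4) = 1/20.
If it is behind any of doors 2, 3, and 5 (prior 1/5 each): that door was opened and seen not to hold the prize — ruled out; weight (1/5)·0 = 0 each.
If it is behind door 4 (prior 1/5): the host has no choice, probability 1; weight (1/5)·1 = 1/5.
The weights sum to 1/4.
So P(the car behind door 4 | the host opened door 2, door 3, and door 5) = (1/5) / (1/4) = 4/5.

4/5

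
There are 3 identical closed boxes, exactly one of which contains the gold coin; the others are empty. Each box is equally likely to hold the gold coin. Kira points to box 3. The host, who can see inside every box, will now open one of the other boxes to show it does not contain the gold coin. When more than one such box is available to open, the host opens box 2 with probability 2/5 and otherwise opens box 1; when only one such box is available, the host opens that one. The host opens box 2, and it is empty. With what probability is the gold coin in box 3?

Apply Bayes' rule, conditioning on where the gold coin actually is.
If it is in box 1 (prior 1/3): only box 2 is available, probability 1; weight (1/3)·1 = 1/3.
If it is in box 2 (prior 1/3): the host opened box 2, so this case is ruled out; weight (1/3)·0 = 0.
If it is in box 3 (prior 1/3): box 2 is available, opened with probability 2/5; weight (1/3)·(2/5) = 2/15.
The weights sum to 7/15.
So P(the gold coin in box 3 | the host opened box 2) = (2/15) / (7/15) = 2/7.

2/7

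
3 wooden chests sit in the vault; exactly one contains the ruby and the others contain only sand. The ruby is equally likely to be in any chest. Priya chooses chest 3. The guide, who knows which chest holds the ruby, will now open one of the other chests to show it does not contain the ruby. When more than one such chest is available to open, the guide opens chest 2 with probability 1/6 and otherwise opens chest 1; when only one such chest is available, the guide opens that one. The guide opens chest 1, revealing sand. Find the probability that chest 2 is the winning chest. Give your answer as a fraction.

6/11

Condition on the true location of the ruby.
If it is in chest 1 (prior 1/3): the guide opened chest 1, so this case is ruled out; weight (1/3)·0 = 0.
If it is in chest 2 (prior 1/3): only chest 1 is available, probability 1; weight (1/3)·1 = 1/3.
If it is in chest 3 (prior 1/3): chest 2 is available but not opened, probability 5/6; weight (1/3)·(5/6) = 5/18.
The weights sum to 11/18.
So P(the ruby in chest 2 | the guide opened chest 1) = (1/3) / (11/18) = 6/11.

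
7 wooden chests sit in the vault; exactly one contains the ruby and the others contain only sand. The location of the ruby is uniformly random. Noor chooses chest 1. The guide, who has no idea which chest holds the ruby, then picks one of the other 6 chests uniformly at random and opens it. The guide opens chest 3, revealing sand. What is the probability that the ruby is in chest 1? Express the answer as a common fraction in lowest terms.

Apply Bayes' rule, conditioning on where the ruby actually is.
If it is in any of chests 1, 2, 4, 5, 6, and 7 (prior 1/7 each): the guide picks chest 3 with probability 1/6 regardless, and it is not the prize; weight (1/7)·(1/6) = 1/42 each.
If it is in chest 3 (prior 1/7): the guide opened chest 3, so this case is ruled out; weight (1/7)·0 = 0.
The weights sum to 1/7.
So P(the ruby in chest 1 | the guide opened chest 3) = (1/42) / (1/7) = 1/6.

1/6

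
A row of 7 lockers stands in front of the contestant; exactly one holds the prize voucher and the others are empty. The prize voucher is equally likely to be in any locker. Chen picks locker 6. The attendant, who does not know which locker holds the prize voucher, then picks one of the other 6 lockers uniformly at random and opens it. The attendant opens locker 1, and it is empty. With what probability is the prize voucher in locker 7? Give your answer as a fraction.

Consider each possible location of the prize voucher in turn.
If it is in locker 1 (prior 1/7): the attendant opened locker 1, so this case is ruled out; weight (1/7)·0 = 0.
If it is in any of lockers 2, 3, 4, 5, 6, and 7 (prior 1/7 each): the attendant picks locker 1 with probability 1/6 regardless, and it is not the prize; weight (1/7)·(1/6) = 1/42 each.
The weights sum to 1/7.
So P(the prize voucher in locker 7 | the attendant opened locker 1) = (1/42) / (1/7) = 1/6.

1/6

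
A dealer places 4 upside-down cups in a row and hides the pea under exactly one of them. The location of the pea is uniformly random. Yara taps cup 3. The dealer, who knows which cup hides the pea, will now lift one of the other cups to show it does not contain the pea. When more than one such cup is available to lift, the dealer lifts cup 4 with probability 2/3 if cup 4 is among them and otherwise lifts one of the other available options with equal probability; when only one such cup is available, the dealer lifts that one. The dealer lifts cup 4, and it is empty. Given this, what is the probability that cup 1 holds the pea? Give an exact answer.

Condition on the true location of the pea.
If it is under any of cups 1, 2, and 3 (prior 1/4 each): cup 4 is available, opened with probability 2/3; weight (1/4)·(2/3) = 1/6 each.
If it is under cup 4 (prior 1/4): the dealer opened cup 4, so this case is ruled out; weight (1/4)·0 = 0.
The weights sum to 1/2.
So P(the pea under cup 1 | the dealer opened cup 4) = (1/6) / (1/2) = 1/3.

1/3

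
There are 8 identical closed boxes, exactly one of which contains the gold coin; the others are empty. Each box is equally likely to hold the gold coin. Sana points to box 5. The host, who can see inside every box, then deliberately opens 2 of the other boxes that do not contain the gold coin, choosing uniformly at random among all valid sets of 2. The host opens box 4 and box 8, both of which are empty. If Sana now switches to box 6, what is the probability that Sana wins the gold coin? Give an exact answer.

7/40

Condition on the true location of the gold coin.
If it is in any of boxes 1, 2, 3, 6, and 7 (prior 1/8 each): the host has 15 equally likely choices, so probability 1/15; weight (1/8)·(1/15) = 1/120 each.
If it is in either of boxes 4 and 8 (prior 1/8 each): that box was opened and seen not to hold the prize — ruled out; weight (1/8)·0 = 0 each.
If it is in box 5 (prior 1/8): the host has 21 equally likely choices, so probability 1/21; weight (1/8)·(1/21) = 1/168.
The weights sum to 1/21.
So P(the gold coin in box 6 | the host opened box 4 and box 8) = (1/120) / (1/21) = 7/40.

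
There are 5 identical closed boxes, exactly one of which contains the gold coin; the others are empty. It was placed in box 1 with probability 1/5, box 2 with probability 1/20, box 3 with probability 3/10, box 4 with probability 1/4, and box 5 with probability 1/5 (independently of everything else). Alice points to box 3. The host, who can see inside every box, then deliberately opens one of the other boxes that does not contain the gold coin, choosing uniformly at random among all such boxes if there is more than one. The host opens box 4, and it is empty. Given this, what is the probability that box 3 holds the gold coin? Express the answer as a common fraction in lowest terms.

Condition on the true location of the gold coin.
If it is in either of boxes 1 and 5 (prior 1/5 each): the host has 3 equally likely choices, so probability 1/3; weight (1/5)·(1/3) = 1/15 each.
If it is in box 2 (prior 1/20): the host has 3 equally likely choices, so probability 1/3; weight (1/20)·(1/3) = 1/60.
If it is in box 3 (prior 3/10): the host has 4 equally likely choices, so probability 1/4; weight (3/10)·(1/4) = 3/40.
If it is in box 4 (prior 1/4): the host opened box 4, so this case is ruled out; weight (1/4)·0 = 0.
The weights sum to 9/40.
So P(the gold coin in box 3 | the host opened box 4) = (3/40) / (9/40) = 1/3.

1/3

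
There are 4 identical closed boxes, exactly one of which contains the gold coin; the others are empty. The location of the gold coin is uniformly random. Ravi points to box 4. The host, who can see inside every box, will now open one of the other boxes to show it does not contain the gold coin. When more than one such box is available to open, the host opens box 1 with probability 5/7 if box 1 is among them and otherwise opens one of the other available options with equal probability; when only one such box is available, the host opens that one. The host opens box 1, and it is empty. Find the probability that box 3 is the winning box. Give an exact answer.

Apply Bayes' rule, conditioning on where the gold coin actually is.
If it is in box 1 (prior 1/4): the host opened box 1, so this case is ruled out; weight (1/4)·0 = 0.
If it is in any of boxes 2, 3, and 4 (prior 1/4 each): box 1 is available, opened with probability 5/7; weight (1/4)·(5/7) = 5/28 each.
The weights sum to 15/28.
So P(the gold coin in box 3 | the host opened box 1) = (5/28) / (15/28) = 1/3.

1/3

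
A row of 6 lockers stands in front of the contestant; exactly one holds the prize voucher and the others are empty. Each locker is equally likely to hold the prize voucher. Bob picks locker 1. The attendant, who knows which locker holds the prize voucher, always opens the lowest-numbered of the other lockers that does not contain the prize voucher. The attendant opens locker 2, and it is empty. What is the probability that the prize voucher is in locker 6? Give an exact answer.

Condition on the true location of the prize voucher.
If it is in any of lockers 1, 3, 4, 5, and 6 (prior 1/6 each): locker 2 is the lowest-numbered option available, probability 1; weight (1/6)·1 = 1/6 each.
If it is in locker 2 (prior 1/6): the attendant opened locker 2, so this case is ruled out; weight (1/6)·0 = 0.
The weights sum to 5/6.
So P(the prize voucher in locker 6 | the attendant opened locker 2) = (1/6) / (5/6) = 1/5.

1/5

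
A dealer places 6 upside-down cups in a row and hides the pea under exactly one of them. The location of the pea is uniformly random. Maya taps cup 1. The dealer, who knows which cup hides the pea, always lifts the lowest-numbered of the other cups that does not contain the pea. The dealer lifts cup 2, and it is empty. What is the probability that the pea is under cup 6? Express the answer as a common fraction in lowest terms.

Condition on the true location of the pea.
If it is under any of cups 1, 3, 4, 5, and 6 (prior 1/6 each): cup 2 is the lowest-numbered option available, probability 1; weight (1/6)·1 = 1/6 each.
If it is under cup 2 (prior 1/6): the dealer opened cup 2, so this case is ruled out; weight (1/6)·0 = 0.
The weights sum to 5/6.
So P(the pea under cup 6 | the dealer opened cup 2) = (1/6) / (5/6) = 1/5.

1/5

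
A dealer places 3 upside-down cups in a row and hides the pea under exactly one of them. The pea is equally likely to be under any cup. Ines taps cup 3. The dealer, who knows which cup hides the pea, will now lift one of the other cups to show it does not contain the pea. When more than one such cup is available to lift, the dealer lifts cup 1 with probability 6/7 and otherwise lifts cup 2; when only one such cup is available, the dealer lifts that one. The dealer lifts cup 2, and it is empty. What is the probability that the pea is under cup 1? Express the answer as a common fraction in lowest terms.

7/8

Condition on the true location of the pea.
If it is under cup 1 (prior 1/3): only cup 2 is available, probability 1; weight (1/3)·1 = 1/3.
If it is under cup 2 (prior 1/3): the dealer opened cup 2, so this case is ruled out; weight (1/3)·0 = 0.
If it is under cup 3 (prior 1/3): cup 1 is available but not opened, probability 1/7; weight (1/3)·(1/7) = 1/21.
The weights sum to 8/21.
So P(the pea under cup 1 | the dealer opened cup 2) = (1/3) / (8/21) = 7/8.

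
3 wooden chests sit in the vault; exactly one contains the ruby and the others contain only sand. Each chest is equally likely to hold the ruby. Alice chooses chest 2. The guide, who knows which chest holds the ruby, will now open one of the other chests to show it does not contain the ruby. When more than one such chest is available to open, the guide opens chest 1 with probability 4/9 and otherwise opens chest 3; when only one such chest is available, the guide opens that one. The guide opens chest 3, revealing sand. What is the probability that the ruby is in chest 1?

Consider each possible location of the ruby in turn.
If it is in chest 1 (prior 1/3): only chest 3 is available, probability 1; weight (1/3)·1 = 1/3.
If it is in chest 2 (prior 1/3): chest 1 is available but not opened, probability 5/9; weight (1/3)·(5/9) = 5/27.
If it is in chest 3 (prior 1/3): the guide opened chest 3, so this case is ruled out; weight (1/3)·0 = 0.
The weights sum to 14/27.
So P(the ruby in chest 1 | the guide opened chest 3) = (1/3) / (14/27) = 9/14.

9/14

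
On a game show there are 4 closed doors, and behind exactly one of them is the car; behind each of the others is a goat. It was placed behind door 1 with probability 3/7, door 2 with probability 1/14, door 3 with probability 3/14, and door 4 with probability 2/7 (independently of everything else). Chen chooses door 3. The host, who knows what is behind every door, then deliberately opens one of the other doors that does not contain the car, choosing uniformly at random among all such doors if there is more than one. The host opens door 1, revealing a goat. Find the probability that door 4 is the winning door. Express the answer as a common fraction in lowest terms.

Condition on the true location of the car.
If it is behind door 1 (prior 3/7): the host opened door 1, so this case is ruled out; weight (3/7)·0 = 0.
If it is behind door 2 (prior 1/14): the host has 2 equally likely choices, so probability 1/2; weight (1/14)·(1/2) = 1/28.
If it is behind door 3 (prior 3/14): the host has 3 equally likely choices, so probability 1/3; weight (3/14)·(1/3) = 1/14.
If it is behind door 4 (prior 2/7): the host has 2 equally likely choices, so probability 1/2; weight (2/7)·(1/2) = 1/7.
The weights sum to 1/4.
So P(the car behind door 4 | the host opened door 1) = (1/7) / (1/4) = 4/7.

4/7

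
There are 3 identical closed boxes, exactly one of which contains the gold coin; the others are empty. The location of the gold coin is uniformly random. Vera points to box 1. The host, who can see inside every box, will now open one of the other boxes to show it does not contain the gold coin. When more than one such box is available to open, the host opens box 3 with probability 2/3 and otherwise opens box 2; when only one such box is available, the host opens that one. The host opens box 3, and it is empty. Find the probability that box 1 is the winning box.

2/5

Condition on the true location of the gold coin.
If it is in box 1 (prior 1/3): box 3 is available, opened with probability 2/3; weight (1/3)·(2/3) = 2/9.
If it is in box 2 (prior 1/3): only box 3 is available, probability 1; weight (1/3)·1 = 1/3.
If it is in box 3 (prior 1/3): the host opened box 3, so this case is ruled out; weight (1/3)·0 = 0.
The weights sum to 5/9.
So P(the gold coin in box 1 | the host opened box 3) = (2/9) / (5/9) = 2/5.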